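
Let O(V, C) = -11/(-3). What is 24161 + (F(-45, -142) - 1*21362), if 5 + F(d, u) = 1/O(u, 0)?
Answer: 30737/11 ≈ 2794.3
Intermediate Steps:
O(V, C) = 11/3 (O(V, C) = -11*(-1/3) = 11/3)
F(d, u) = -52/11 (F(d, u) = -5 + 1/(11/3) = -5 + 3/11 = -52/11)
24161 + (F(-45, -142) - 1*21362) = 24161 + (-52/11 - 1*21362) = 24161 + (-52/11 - 21362) = 24161 - 235034/11 = 30737/11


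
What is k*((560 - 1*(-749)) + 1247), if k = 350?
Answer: 894600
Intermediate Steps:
k*((560 - 1*(-749)) + 1247) = 350*((560 - 1*(-749)) + 1247) = 350*((560 + 749) + 1247) = 350*(1309 + 1247) = 350*2556 = 894600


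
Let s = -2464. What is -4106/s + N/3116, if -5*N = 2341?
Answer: 7275407/4798640 ≈ 1.5161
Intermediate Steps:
N = -2341/5 (N = -⅕*2341 = -2341/5 ≈ -468.20)
-4106/s + N/3116 = -4106/(-2464) - 2341/5/3116 = -4106*(-1/2464) - 2341/5*1/3116 = 2053/1232 - 2341/15580 = 7275407/4798640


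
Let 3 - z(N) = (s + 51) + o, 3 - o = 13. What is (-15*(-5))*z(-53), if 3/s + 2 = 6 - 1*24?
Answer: -11355/4 ≈ -2838.8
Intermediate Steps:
o = -10 (o = 3 - 1*13 = 3 - 13 = -10)
s = -3/20 (s = 3/(-2 + (6 - 1*24)) = 3/(-2 + (6 - 24)) = 3/(-2 - 18) = 3/(-20) = 3*(-1/20) = -3/20 ≈ -0.15000)
z(N) = -757/20 (z(N) = 3 - ((-3/20 + 51) - 10) = 3 - (1017/20 - 10) = 3 - 1*817/20 = 3 - 817/20 = -757/20)
(-15*(-5))*z(-53) = -15*(-5)*(-757/20) = 75*(-757/20) = -11355/4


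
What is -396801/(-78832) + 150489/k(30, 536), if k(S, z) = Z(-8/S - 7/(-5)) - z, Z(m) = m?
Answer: -174766698297/632469136 ≈ -276.32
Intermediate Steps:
k(S, z) = 7/5 - z - 8/S (k(S, z) = (-8/S - 7/(-5)) - z = (-8/S - 7*(-⅕)) - z = (-8/S + 7/5) - z = (7/5 - 8/S) - z = 7/5 - z - 8/S)
-396801/(-78832) + 150489/k(30, 536) = -396801/(-78832) + 150489/(7/5 - 1*536 - 8/30) = -396801*(-1/78832) + 150489/(7/5 - 536 - 8*1/30) = 396801/78832 + 150489/(7/5 - 536 - 4/15) = 396801/78832 + 150489/(-8023/15) = 396801/78832 + 150489*(-15/8023) = 396801/78832 - 2257335/8023 = -174766698297/632469136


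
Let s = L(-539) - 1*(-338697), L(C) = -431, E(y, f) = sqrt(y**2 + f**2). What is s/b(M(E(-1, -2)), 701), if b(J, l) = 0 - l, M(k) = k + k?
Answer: -338266/701 ≈ -482.55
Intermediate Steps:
E(y, f) = sqrt(f**2 + y**2)
M(k) = 2*k
b(J, l) = -l
s = 338266 (s = -431 - 1*(-338697) = -431 + 338697 = 338266)
s/b(M(E(-1, -2)), 701) = 338266/((-1*701)) = 338266/(-701) = 338266*(-1/701) = -338266/701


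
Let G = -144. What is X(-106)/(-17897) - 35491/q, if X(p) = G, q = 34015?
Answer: -630284267/608766455 ≈ -1.0353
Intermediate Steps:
X(p) = -144
X(-106)/(-17897) - 35491/q = -144/(-17897) - 35491/34015 = -144*(-1/17897) - 35491*1/34015 = 144/17897 - 35491/34015 = -630284267/608766455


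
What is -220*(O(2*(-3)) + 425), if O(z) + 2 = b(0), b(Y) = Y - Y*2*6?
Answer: -93060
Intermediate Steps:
b(Y) = -11*Y (b(Y) = Y - 2*Y*6 = Y - 12*Y = -11*Y)
O(z) = -2 (O(z) = -2 - 11*0 = -2 + 0 = -2)
-220*(O(2*(-3)) + 425) = -220*(-2 + 425) = -220*423 = -93060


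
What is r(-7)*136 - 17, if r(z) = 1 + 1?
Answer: 255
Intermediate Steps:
r(z) = 2
r(-7)*136 - 17 = 2*136 - 17 = 272 - 17 = 255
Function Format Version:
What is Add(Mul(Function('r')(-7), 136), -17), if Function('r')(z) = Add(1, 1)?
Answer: 255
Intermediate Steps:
Function('r')(z) = 2
Add(Mul(Function('r')(-7), 136), -17) = Add(Mul(2, 136), -17) = Add(272, -17) = 255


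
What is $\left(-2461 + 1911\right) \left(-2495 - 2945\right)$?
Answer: $2992000$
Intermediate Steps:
$\left(-2461 + 1911\right) \left(-2495 - 2945\right) = \left(-550\right) \left(-5440\right) = 2992000$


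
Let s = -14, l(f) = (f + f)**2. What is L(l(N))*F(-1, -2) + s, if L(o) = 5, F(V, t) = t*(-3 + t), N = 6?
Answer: 36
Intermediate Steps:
l(f) = 4*f**2 (l(f) = (2*f)**2 = 4*f**2)
L(l(N))*F(-1, -2) + s = 5*(-2*(-3 - 2)) - 14 = 5*(-2*(-5)) - 14 = 5*10 - 14 = 50 - 14 = 36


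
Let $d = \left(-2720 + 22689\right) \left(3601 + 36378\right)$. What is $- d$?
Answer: $-798340651$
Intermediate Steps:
$d = 798340651$ ($d = 19969 \cdot 39979 = 798340651$)
$- d = \left(-1\right) 798340651 = -798340651$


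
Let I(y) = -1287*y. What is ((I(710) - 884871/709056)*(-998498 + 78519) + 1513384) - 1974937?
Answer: 66229761514454469/78784 ≈ 8.4065e+11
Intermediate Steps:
I(y) = -1287*y
((I(710) - 884871/709056)*(-998498 + 78519) + 1513384) - 1974937 = ((-1287*710 - 884871/709056)*(-998498 + 78519) + 1513384) - 1974937 = ((-913770 - 884871*1/709056)*(-919979) + 1513384) - 1974937 = ((-913770 - 98319/78784)*(-919979) + 1513384) - 1974937 = (-71990553999/78784*(-919979) + 1513384) - 1974937 = (66229797877446021/78784 + 1513384) - 1974937 = 66229917107891077/78784 - 1974937 = 66229761514454469/78784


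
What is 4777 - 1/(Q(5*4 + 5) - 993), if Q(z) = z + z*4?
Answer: 4146437/868 ≈ 4777.0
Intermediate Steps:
Q(z) = 5*z (Q(z) = z + 4*z = 5*z)
4777 - 1/(Q(5*4 + 5) - 993) = 4777 - 1/(5*(5*4 + 5) - 993) = 4777 - 1/(5*(20 + 5) - 993) = 4777 - 1/(5*25 - 993) = 4777 - 1/(125 - 993) = 4777 - 1/(-868) = 4777 - 1*(-1/868) = 4777 + 1/868 = 4146437/868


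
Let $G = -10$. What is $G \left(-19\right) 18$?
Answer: $3420$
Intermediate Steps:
$G \left(-19\right) 18 = \left(-10\right) \left(-19\right) 18 = 190 \cdot 18 = 3420$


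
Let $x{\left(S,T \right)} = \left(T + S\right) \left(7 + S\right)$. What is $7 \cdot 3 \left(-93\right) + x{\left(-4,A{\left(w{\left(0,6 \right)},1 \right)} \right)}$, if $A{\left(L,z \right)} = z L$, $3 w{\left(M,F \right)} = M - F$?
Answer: $-1971$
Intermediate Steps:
$w{\left(M,F \right)} = - \frac{F}{3} + \frac{M}{3}$ ($w{\left(M,F \right)} = \frac{M - F}{3} = - \frac{F}{3} + \frac{M}{3}$)
$A{\left(L,z \right)} = L z$
$x{\left(S,T \right)} = \left(7 + S\right) \left(S + T\right)$ ($x{\left(S,T \right)} = \left(S + T\right) \left(7 + S\right) = \left(7 + S\right) \left(S + T\right)$)
$7 \cdot 3 \left(-93\right) + x{\left(-4,A{\left(w{\left(0,6 \right)},1 \right)} \right)} = 7 \cdot 3 \left(-93\right) + \left(\left(-4\right)^{2} + 7 \left(-4\right) + 7 \left(\left(- \frac{1}{3}\right) 6 + \frac{1}{3} \cdot 0\right) 1 - 4 \left(\left(- \frac{1}{3}\right) 6 + \frac{1}{3} \cdot 0\right) 1\right) = 21 \left(-93\right) + \left(16 - 28 + 7 \left(-2 + 0\right) 1 - 4 \left(-2 + 0\right) 1\right) = -1953 + \left(16 - 28 + 7 \left(\left(-2\right) 1\right) - 4 \left(\left(-2\right) 1\right)\right) = -1953 + \left(16 - 28 + 7 \left(-2\right) - -8\right) = -1953 + \left(16 - 28 - 14 + 8\right) = -1953 - 18 = -1971$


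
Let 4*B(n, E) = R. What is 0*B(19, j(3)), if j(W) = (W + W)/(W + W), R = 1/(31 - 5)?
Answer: 0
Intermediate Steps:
R = 1/26 ≈ 0.038462
j(W) = 1 (j(W) = (2*W)/((2*W)) = (2*W)*(1/(2*W)) = 1)
B(n, E) = 1/104 (B(n, E) = (¼)*(1/26) = 1/104)
0*B(19, j(3)) = 0*(1/104) = 0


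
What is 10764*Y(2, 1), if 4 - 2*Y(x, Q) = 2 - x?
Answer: 21528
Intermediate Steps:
Y(x, Q) = 1 + x/2 (Y(x, Q) = 2 - (2 - x)/2 = 2 + (-1 + x/2) = 1 + x/2)
10764*Y(2, 1) = 10764*(1 + (1/2)*2) = 10764*(1 + 1) = 10764*2 = 21528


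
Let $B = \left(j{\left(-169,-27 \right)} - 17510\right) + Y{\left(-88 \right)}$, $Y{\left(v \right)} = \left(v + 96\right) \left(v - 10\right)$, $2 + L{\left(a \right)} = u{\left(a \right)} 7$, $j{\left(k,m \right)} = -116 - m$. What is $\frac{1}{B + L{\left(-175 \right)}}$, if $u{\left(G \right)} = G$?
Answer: $- \frac{1}{19610} \approx -5.0994 \cdot 10^{-5}$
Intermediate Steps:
$L{\left(a \right)} = -2 + 7 a$ ($L{\left(a \right)} = -2 + a 7 = -2 + 7 a$)
$Y{\left(v \right)} = \left(-10 + v\right) \left(96 + v\right)$ ($Y{\left(v \right)} = \left(96 + v\right) \left(-10 + v\right) = \left(-10 + v\right) \left(96 + v\right)$)
$B = -18383$ ($B = \left(\left(-116 - -27\right) - 17510\right) + \left(-960 + \left(-88\right)^{2} + 86 \left(-88\right)\right) = \left(\left(-116 + 27\right) - 17510\right) - 784 = \left(-89 - 17510\right) - 784 = -17599 - 784 = -18383$)
$\frac{1}{B + L{\left(-175 \right)}} = \frac{1}{-18383 + \left(-2 + 7 \left(-175\right)\right)} = \frac{1}{-18383 - 1227} = \frac{1}{-19610} = - \frac{1}{19610}$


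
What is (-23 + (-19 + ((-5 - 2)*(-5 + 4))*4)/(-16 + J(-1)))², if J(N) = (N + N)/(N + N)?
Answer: 13924/25 ≈ 556.96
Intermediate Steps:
J(N) = 1 (J(N) = (2*N)/((2*N)) = (2*N)*(1/(2*N)) = 1)
(-23 + (-19 + ((-5 - 2)*(-5 + 4))*4)/(-16 + J(-1)))² = (-23 + (-19 + ((-5 - 2)*(-5 + 4))*4)/(-16 + 1))² = (-23 + (-19 - 7*(-1)*4)/(-15))² = (-23 + (-19 + 7*4)*(-1/15))² = (-23 + (-19 + 28)*(-1/15))² = (-23 + 9*(-1/15))² = (-23 - ⅗)² = (-118/5)² = 13924/25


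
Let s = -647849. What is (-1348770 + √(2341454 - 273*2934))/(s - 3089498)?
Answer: 1348770/3737347 - 2*√385118/3737347 ≈ 0.36056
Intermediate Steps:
(-1348770 + √(2341454 - 273*2934))/(s - 3089498) = (-1348770 + √(2341454 - 273*2934))/(-647849 - 3089498) = (-1348770 + √(2341454 - 800982))/(-3737347) = (-1348770 + √1540472)*(-1/3737347) = (-1348770 + 2*√385118)*(-1/3737347) = 1348770/3737347 - 2*√385118/3737347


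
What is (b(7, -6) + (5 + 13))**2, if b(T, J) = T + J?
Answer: 361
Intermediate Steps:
b(T, J) = J + T
(b(7, -6) + (5 + 13))**2 = ((-6 + 7) + (5 + 13))**2 = (1 + 18)**2 = 19**2 = 361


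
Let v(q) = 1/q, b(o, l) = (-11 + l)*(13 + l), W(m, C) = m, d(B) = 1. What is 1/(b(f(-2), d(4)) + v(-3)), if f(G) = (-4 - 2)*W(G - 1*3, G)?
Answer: -3/421 ≈ -0.0071259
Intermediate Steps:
f(G) = 18 - 6*G (f(G) = (-4 - 2)*(G - 1*3) = -6*(G - 3) = -6*(-3 + G) = 18 - 6*G)
1/(b(f(-2), d(4)) + v(-3)) = 1/((-143 + 1**2 + 2*1) + 1/(-3)) = 1/((-143 + 1 + 2) - 1/3) = 1/(-140 - 1/3) = 1/(-421/3) = -3/421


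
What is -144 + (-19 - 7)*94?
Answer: -2588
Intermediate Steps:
-144 + (-19 - 7)*94 = -144 - 26*94 = -144 - 2444 = -2588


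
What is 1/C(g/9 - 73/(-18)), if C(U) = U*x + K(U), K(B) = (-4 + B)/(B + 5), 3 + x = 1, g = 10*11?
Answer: -3447/110230 ≈ -0.031271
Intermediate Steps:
g = 110
x = -2 (x = -3 + 1 = -2)
K(B) = (-4 + B)/(5 + B)
C(U) = -2*U + (-4 + U)/(5 + U) (C(U) = U*(-2) + (-4 + U)/(5 + U) = -2*U + (-4 + U)/(5 + U))
1/C(g/9 - 73/(-18)) = 1/((-4 + (110/9 - 73/(-18)) - 2*(110/9 - 73/(-18))*(5 + (110/9 - 73/(-18))))/(5 + (110/9 - 73/(-18)))) = 1/((-4 + (110*(⅑) - 73*(-1/18)) - 2*(110*(⅑) - 73*(-1/18))*(5 + (110*(⅑) - 73*(-1/18))))/(5 + (110*(⅑) - 73*(-1/18)))) = 1/((-4 + (110/9 + 73/18) - 2*(110/9 + 73/18)*(5 + (110/9 + 73/18)))/(5 + (110/9 + 73/18))) = 1/((-4 + 293/18 - 2*293/18*(5 + 293/18))/(5 + 293/18)) = 1/((-4 + 293/18 - 2*293/18*383/18)/(383/18)) = 1/(18*(-4 + 293/18 - 112219/162)/383) = 1/((18/383)*(-55115/81)) = 1/(-110230/3447) = -3447/110230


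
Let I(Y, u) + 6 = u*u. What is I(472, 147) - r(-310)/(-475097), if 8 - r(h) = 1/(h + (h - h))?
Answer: 3181691354691/147280070 ≈ 21603.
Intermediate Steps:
r(h) = 8 - 1/h (r(h) = 8 - 1/(h + (h - h)) = 8 - 1/(h + 0) = 8 - 1/h)
I(Y, u) = -6 + u**2 (I(Y, u) = -6 + u*u = -6 + u**2)
I(472, 147) - r(-310)/(-475097) = (-6 + 147**2) - (8 - 1/(-310))/(-475097) = (-6 + 21609) - (8 - 1*(-1/310))*(-1)/475097 = 21603 - (8 + 1/310)*(-1)/475097 = 21603 - 2481*(-1)/(310*475097) = 21603 - 1*(-2481/147280070) = 21603 + 2481/147280070 = 3181691354691/147280070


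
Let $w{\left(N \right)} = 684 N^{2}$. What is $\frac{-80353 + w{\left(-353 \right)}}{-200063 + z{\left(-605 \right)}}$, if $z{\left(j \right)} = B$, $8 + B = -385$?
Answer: $- \frac{85152203}{200456} \approx -424.79$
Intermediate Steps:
$B = -393$ ($B = -8 - 385 = -393$)
$z{\left(j \right)} = -393$
$\frac{-80353 + w{\left(-353 \right)}}{-200063 + z{\left(-605 \right)}} = \frac{-80353 + 684 \left(-353\right)^{2}}{-200063 - 393} = \frac{-80353 + 684 \cdot 124609}{-200456} = \left(-80353 + 85232556\right) \left(- \frac{1}{200456}\right) = 85152203 \left(- \frac{1}{200456}\right) = - \frac{85152203}{200456}$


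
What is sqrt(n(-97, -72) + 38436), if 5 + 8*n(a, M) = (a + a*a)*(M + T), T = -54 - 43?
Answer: I*sqrt(2532490)/4 ≈ 397.84*I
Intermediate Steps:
T = -97
n(a, M) = -5/8 + (-97 + M)*(a + a**2)/8 (n(a, M) = -5/8 + ((a + a*a)*(M - 97))/8 = -5/8 + ((a + a**2)*(-97 + M))/8 = -5/8 + ((-97 + M)*(a + a**2))/8 = -5/8 + (-97 + M)*(a + a**2)/8)
sqrt(n(-97, -72) + 38436) = sqrt((-5/8 - 97/8*(-97) - 97/8*(-97)**2 + (1/8)*(-72)*(-97) + (1/8)*(-72)*(-97)**2) + 38436) = sqrt((-5/8 + 9409/8 - 97/8*9409 + 873 + (1/8)*(-72)*9409) + 38436) = sqrt((-5/8 + 9409/8 - 912673/8 + 873 - 84681) + 38436) = sqrt(-1573733/8 + 38436) = sqrt(-1266245/8) = I*sqrt(2532490)/4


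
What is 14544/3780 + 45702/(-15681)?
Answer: 512138/548835 ≈ 0.93314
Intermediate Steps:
14544/3780 + 45702/(-15681) = 14544*(1/3780) + 45702*(-1/15681) = 404/105 - 15234/5227 = 512138/548835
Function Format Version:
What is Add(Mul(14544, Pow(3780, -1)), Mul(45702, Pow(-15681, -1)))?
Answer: Rational(512138, 548835) ≈ 0.93314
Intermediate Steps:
Add(Mul(14544, Pow(3780, -1)), Mul(45702, Pow(-15681, -1))) = Add(Mul(14544, Rational(1, 3780)), Mul(45702, Rational(-1, 15681))) = Add(Rational(404, 105), Rational(-15234, 5227)) = Rational(512138, 548835)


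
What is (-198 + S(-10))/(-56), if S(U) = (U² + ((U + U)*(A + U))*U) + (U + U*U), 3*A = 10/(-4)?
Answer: 233/6 ≈ 38.833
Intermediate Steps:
A = -⅚ (A = (10/(-4))/3 = (10*(-¼))/3 = (⅓)*(-5/2) = -⅚ ≈ -0.83333)
S(U) = U + 2*U² + 2*U²*(-⅚ + U) (S(U) = (U² + ((U + U)*(-⅚ + U))*U) + (U + U*U) = (U² + ((2*U)*(-⅚ + U))*U) + (U + U²) = (U² + (2*U*(-⅚ + U))*U) + (U + U²) = (U² + 2*U²*(-⅚ + U)) + (U + U²) = U + 2*U² + 2*U²*(-⅚ + U))
(-198 + S(-10))/(-56) = (-198 + (⅓)*(-10)*(3 - 10 + 6*(-10)²))/(-56) = -(-198 + (⅓)*(-10)*(3 - 10 + 6*100))/56 = -(-198 + (⅓)*(-10)*(3 - 10 + 600))/56 = -(-198 + (⅓)*(-10)*593)/56 = -(-198 - 5930/3)/56 = -1/56*(-6524/3) = 233/6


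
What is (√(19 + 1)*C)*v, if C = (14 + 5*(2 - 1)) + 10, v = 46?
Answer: 2668*√5 ≈ 5965.8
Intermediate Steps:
C = 29 (C = (14 + 5*1) + 10 = (14 + 5) + 10 = 19 + 10 = 29)
(√(19 + 1)*C)*v = (√(19 + 1)*29)*46 = (√20*29)*46 = ((2*√5)*29)*46 = (58*√5)*46 = 2668*√5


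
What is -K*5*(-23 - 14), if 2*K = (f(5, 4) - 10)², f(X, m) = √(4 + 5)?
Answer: 9065/2 ≈ 4532.5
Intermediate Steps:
f(X, m) = 3 (f(X, m) = √9 = 3)
K = 49/2 (K = (3 - 10)²/2 = (½)*(-7)² = (½)*49 = 49/2 ≈ 24.500)
-K*5*(-23 - 14) = -49*5*(-23 - 14)/2 = -49*5*(-37)/2 = -49*(-185)/2 = -1*(-9065/2) = 9065/2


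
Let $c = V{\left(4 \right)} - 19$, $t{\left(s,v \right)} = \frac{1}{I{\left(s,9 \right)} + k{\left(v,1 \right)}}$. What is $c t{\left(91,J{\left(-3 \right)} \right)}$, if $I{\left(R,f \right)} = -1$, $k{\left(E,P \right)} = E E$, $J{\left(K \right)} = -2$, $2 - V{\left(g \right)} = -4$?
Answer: $- \frac{13}{3} \approx -4.3333$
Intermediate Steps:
$V{\left(g \right)} = 6$ ($V{\left(g \right)} = 2 - -4 = 2 + 4 = 6$)
$k{\left(E,P \right)} = E^{2}$
$t{\left(s,v \right)} = \frac{1}{-1 + v^{2}}$
$c = -13$ ($c = 6 - 19 = -13$)
$c t{\left(91,J{\left(-3 \right)} \right)} = - \frac{13}{-1 + \left(-2\right)^{2}} = - \frac{13}{-1 + 4} = - \frac{13}{3}$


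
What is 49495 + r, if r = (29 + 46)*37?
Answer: 52270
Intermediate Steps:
r = 2775 (r = 75*37 = 2775)
49495 + r = 49495 + 2775 = 52270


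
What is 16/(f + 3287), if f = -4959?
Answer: -2/209 ≈ -0.0095694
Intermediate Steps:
16/(f + 3287) = 16/(-4959 + 3287) = 16/(-1672) = -1/1672*16 = -2/209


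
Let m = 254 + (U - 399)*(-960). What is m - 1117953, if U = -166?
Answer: -575299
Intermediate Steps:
m = 542654 (m = 254 + (-166 - 399)*(-960) = 254 - 565*(-960) = 254 + 542400 = 542654)
m - 1117953 = 542654 - 1117953 = -575299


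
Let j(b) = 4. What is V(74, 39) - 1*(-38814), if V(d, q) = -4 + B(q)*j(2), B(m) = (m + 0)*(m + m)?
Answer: 50978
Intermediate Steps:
B(m) = 2*m² (B(m) = m*(2*m) = 2*m²)
V(d, q) = -4 + 8*q² (V(d, q) = -4 + (2*q²)*4 = -4 + 8*q²)
V(74, 39) - 1*(-38814) = (-4 + 8*39²) - 1*(-38814) = (-4 + 8*1521) + 38814 = (-4 + 12168) + 38814 = 12164 + 38814 = 50978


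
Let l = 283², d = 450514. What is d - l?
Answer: 370425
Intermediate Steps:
l = 80089
d - l = 450514 - 1*80089 = 450514 - 80089 = 370425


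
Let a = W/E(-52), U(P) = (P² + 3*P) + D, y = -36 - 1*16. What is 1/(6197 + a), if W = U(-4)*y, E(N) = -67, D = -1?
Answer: 67/415355 ≈ 0.00016131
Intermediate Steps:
y = -52 (y = -36 - 16 = -52)
U(P) = -1 + P² + 3*P (U(P) = (P² + 3*P) - 1 = -1 + P² + 3*P)
W = -156 (W = (-1 + (-4)² + 3*(-4))*(-52) = (-1 + 16 - 12)*(-52) = 3*(-52) = -156)
a = 156/67 (a = -156/(-67) = -156*(-1/67) = 156/67 ≈ 2.3284)
1/(6197 + a) = 1/(6197 + 156/67) = 1/(415355/67) = 67/415355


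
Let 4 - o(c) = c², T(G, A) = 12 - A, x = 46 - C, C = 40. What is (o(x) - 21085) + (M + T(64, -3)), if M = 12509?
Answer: -8593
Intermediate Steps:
x = 6 (x = 46 - 1*40 = 46 - 40 = 6)
o(c) = 4 - c²
(o(x) - 21085) + (M + T(64, -3)) = ((4 - 1*6²) - 21085) + (12509 + (12 - 1*(-3))) = ((4 - 1*36) - 21085) + (12509 + (12 + 3)) = ((4 - 36) - 21085) + (12509 + 15) = (-32 - 21085) + 12524 = -21117 + 12524 = -8593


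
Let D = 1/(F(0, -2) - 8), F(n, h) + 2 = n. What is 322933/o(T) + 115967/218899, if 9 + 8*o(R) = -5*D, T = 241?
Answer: -1131033400833/3721283 ≈ -3.0394e+5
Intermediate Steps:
F(n, h) = -2 + n
D = -⅒ (D = 1/((-2 + 0) - 8) = 1/(-2 - 8) = 1/(-10) = -⅒ ≈ -0.10000)
o(R) = -17/16 (o(R) = -9/8 + (-5*(-⅒))/8 = -9/8 + (⅛)*(½) = -9/8 + 1/16 = -17/16)
322933/o(T) + 115967/218899 = 322933/(-17/16) + 115967/218899 = 322933*(-16/17) + 115967*(1/218899) = -5166928/17 + 115967/218899 = -1131033400833/3721283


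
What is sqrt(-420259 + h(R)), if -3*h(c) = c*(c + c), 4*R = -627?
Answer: I*sqrt(6986230)/4 ≈ 660.79*I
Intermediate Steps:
R = -627/4 (R = (1/4)*(-627) = -627/4 ≈ -156.75)
h(c) = -2*c**2/3 (h(c) = -c*(c + c)/3 = -c*2*c/3 = -2*c**2/3)
sqrt(-420259 + h(R)) = sqrt(-420259 - 2*(-627/4)**2/3) = sqrt(-420259 - 2/3*393129/16) = sqrt(-420259 - 131043/8) = sqrt(-3493115/8) = I*sqrt(6986230)/4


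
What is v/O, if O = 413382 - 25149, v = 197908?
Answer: 197908/388233 ≈ 0.50977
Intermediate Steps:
O = 388233
v/O = 197908/388233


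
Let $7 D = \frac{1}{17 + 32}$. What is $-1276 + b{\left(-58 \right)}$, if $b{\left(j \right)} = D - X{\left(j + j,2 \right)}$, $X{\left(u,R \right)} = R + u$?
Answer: $- \frac{398565}{343} \approx -1162.0$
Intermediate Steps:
$D = \frac{1}{343}$ ($D = \frac{1}{7 \left(17 + 32\right)} = \frac{1}{7 \cdot 49} = \frac{1}{7} \cdot \frac{1}{49} = \frac{1}{343} \approx 0.0029155$)
$b{\left(j \right)} = - \frac{685}{343} - 2 j$ ($b{\left(j \right)} = \frac{1}{343} - \left(2 + \left(j + j\right)\right) = \frac{1}{343} - \left(2 + 2 j\right) = - \frac{685}{343} - 2 j$)
$-1276 + b{\left(-58 \right)} = -1276 - - \frac{39103}{343} = -1276 + \left(- \frac{685}{343} + 116\right) = -1276 + \frac{39103}{343} = - \frac{398565}{343}$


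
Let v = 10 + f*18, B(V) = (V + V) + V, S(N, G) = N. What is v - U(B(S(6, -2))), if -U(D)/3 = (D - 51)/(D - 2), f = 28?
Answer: 8125/16 ≈ 507.81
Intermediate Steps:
B(V) = 3*V (B(V) = 2*V + V = 3*V)
v = 514 (v = 10 + 28*18 = 10 + 504 = 514)
U(D) = -3*(-51 + D)/(-2 + D) (U(D) = -3*(D - 51)/(D - 2) = -3*(-51 + D)/(-2 + D))
v - U(B(S(6, -2))) = 514 - 3*(51 - 3*6)/(-2 + 3*6) = 514 - 3*(51 - 1*18)/(-2 + 18) = 514 - 3*(51 - 18)/16 = 514 - 3*33/16 = 514 - 1*99/16 = 514 - 99/16 = 8125/16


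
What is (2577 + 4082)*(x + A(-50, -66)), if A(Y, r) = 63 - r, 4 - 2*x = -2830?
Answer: 10294814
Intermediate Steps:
x = 1417 (x = 2 - ½*(-2830) = 2 + 1415 = 1417)
(2577 + 4082)*(x + A(-50, -66)) = (2577 + 4082)*(1417 + (63 - 1*(-66))) = 6659*(1417 + (63 + 66)) = 6659*(1417 + 129) = 6659*1546 = 10294814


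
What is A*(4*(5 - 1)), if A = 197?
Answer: 3152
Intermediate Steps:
A*(4*(5 - 1)) = 197*(4*(5 - 1)) = 197*(4*4) = 197*16 = 3152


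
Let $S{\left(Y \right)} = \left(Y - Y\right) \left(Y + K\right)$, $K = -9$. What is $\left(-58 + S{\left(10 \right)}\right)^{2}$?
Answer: $3364$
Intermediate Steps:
$S{\left(Y \right)} = 0$ ($S{\left(Y \right)} = \left(Y - Y\right) \left(Y - 9\right) = 0 \left(-9 + Y\right) = 0$)
$\left(-58 + S{\left(10 \right)}\right)^{2} = \left(-58 + 0\right)^{2} = \left(-58\right)^{2} = 3364$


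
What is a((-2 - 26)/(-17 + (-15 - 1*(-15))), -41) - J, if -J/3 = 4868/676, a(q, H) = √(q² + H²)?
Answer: 3651/169 + √486593/17 ≈ 62.637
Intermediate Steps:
a(q, H) = √(H² + q²)
J = -3651/169 (J = -14604/676 = -3*1217/169 = -3651/169 ≈ -21.604)
a((-2 - 26)/(-17 + (-15 - 1*(-15))), -41) - J = √((-41)² + ((-2 - 26)/(-17 + (-15 - 1*(-15))))²) - 1*(-3651/169) = √(1681 + (-28/(-17 + (-15 + 15)))²) + 3651/169 = √(1681 + (-28/(-17 + 0))²) + 3651/169 = √(1681 + (-28/(-17))²) + 3651/169 = √(1681 + (-28*(-1/17))²) + 3651/169 = √(1681 + (28/17)²) + 3651/169 = √(1681 + 784/289) + 3651/169 = √(486593/289) + 3651/169 = √486593/17 + 3651/169 = 3651/169 + √486593/17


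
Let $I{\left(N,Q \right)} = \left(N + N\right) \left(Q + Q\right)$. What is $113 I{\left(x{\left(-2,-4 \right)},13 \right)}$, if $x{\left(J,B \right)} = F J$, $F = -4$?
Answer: $47008$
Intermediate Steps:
$x{\left(J,B \right)} = - 4 J$
$I{\left(N,Q \right)} = 4 N Q$ ($I{\left(N,Q \right)} = 2 N 2 Q = 4 N Q$)
$113 I{\left(x{\left(-2,-4 \right)},13 \right)} = 113 \cdot 4 \left(\left(-4\right) \left(-2\right)\right) 13 = 113 \cdot 4 \cdot 8 \cdot 13 = 113 \cdot 416 = 47008$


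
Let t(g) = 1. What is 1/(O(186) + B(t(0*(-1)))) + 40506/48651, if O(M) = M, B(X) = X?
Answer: 2541091/3032579 ≈ 0.83793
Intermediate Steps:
1/(O(186) + B(t(0*(-1)))) + 40506/48651 = 1/(186 + 1) + 40506/48651 = 1/187 + 40506*(1/48651) = 1/187 + 13502/16217 = 2541091/3032579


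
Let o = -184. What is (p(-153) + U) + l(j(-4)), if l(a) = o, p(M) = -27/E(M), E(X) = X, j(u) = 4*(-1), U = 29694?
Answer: 501673/17 ≈ 29510.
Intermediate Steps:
j(u) = -4
p(M) = -27/M
l(a) = -184
(p(-153) + U) + l(j(-4)) = (-27/(-153) + 29694) - 184 = (-27*(-1/153) + 29694) - 184 = (3/17 + 29694) - 184 = 504801/17 - 184 = 501673/17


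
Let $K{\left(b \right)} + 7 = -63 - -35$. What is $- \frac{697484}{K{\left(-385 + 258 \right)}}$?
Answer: $\frac{697484}{35} \approx 19928.0$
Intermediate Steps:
$K{\left(b \right)} = -35$ ($K{\left(b \right)} = -7 - 28 = -35$)
$- \frac{697484}{K{\left(-385 + 258 \right)}} = - \frac{697484}{-35} = \left(-697484\right) \left(- \frac{1}{35}\right) = \frac{697484}{35}$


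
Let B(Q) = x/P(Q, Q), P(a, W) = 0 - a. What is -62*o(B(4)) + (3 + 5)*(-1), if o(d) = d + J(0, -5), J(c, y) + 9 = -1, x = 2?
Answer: 643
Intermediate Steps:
P(a, W) = -a
J(c, y) = -10 (J(c, y) = -9 - 1 = -10)
B(Q) = -2/Q (B(Q) = 2/((-Q)) = 2*(-1/Q) = -2/Q)
o(d) = -10 + d (o(d) = d - 10 = -10 + d)
-62*o(B(4)) + (3 + 5)*(-1) = -62*(-10 - 2/4) + (3 + 5)*(-1) = -62*(-10 - 2*1/4) + 8*(-1) = -62*(-10 - 1/2) - 8 = -62*(-21/2) - 8 = 651 - 8 = 643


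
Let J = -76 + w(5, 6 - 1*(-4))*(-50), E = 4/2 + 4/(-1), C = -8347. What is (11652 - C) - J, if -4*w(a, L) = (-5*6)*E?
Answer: 19325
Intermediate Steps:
E = -2 (E = 4*(½) + 4*(-1) = 2 - 4 = -2)
w(a, L) = -15 (w(a, L) = -(-5*6)*(-2)/4 = -(-15)*(-2)/2 = -¼*60 = -15)
J = 674 (J = -76 - 15*(-50) = -76 + 750 = 674)
(11652 - C) - J = (11652 - 1*(-8347)) - 1*674 = (11652 + 8347) - 674 = 19999 - 674 = 19325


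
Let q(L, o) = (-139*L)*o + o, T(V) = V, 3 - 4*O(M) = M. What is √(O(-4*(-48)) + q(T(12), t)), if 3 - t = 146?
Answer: √953335/2 ≈ 488.19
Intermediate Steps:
t = -143 (t = 3 - 1*146 = 3 - 146 = -143)
O(M) = ¾ - M/4
q(L, o) = o - 139*L*o (q(L, o) = -139*L*o + o = o - 139*L*o)
√(O(-4*(-48)) + q(T(12), t)) = √((¾ - (-1)*(-48)) - 143*(1 - 139*12)) = √((¾ - ¼*192) - 143*(1 - 1668)) = √((¾ - 48) - 143*(-1667)) = √(-189/4 + 238381) = √(953335/4) = √953335/2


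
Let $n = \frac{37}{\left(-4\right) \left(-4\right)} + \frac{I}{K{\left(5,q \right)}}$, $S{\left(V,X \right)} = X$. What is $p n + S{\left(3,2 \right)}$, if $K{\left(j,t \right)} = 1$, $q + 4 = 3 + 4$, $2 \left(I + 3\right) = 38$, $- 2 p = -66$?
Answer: $\frac{9701}{16} \approx 606.31$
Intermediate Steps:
$p = 33$ ($p = \left(- \frac{1}{2}\right) \left(-66\right) = 33$)
$I = 16$ ($I = -3 + \frac{1}{2} \cdot 38 = -3 + 19 = 16$)
$q = 3$ ($q = -4 + \left(3 + 4\right) = -4 + 7 = 3$)
$n = \frac{293}{16}$ ($n = \frac{37}{\left(-4\right) \left(-4\right)} + \frac{16}{1} = \frac{37}{16} + 16 \cdot 1 = 37 \cdot \frac{1}{16} + 16 = \frac{37}{16} + 16 = \frac{293}{16} \approx 18.313$)
$p n + S{\left(3,2 \right)} = 33 \cdot \frac{293}{16} + 2 = \frac{9669}{16} + 2 = \frac{9701}{16}$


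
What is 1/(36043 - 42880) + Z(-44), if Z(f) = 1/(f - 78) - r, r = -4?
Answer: 3329497/834114 ≈ 3.9917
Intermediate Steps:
Z(f) = 4 + 1/(-78 + f) (Z(f) = 1/(f - 78) - 1*(-4) = 1/(-78 + f) + 4 = 4 + 1/(-78 + f))
1/(36043 - 42880) + Z(-44) = 1/(36043 - 42880) + (-311 + 4*(-44))/(-78 - 44) = 1/(-6837) + (-311 - 176)/(-122) = -1/6837 - 1/122*(-487) = -1/6837 + 487/122 = 3329497/834114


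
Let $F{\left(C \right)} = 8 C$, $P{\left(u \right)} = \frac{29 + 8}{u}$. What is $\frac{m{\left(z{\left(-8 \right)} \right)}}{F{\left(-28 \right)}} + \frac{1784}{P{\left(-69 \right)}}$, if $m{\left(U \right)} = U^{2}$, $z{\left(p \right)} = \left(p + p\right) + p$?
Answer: $- \frac{862338}{259} \approx -3329.5$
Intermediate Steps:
$z{\left(p \right)} = 3 p$ ($z{\left(p \right)} = 2 p + p = 3 p$)
$P{\left(u \right)} = \frac{37}{u}$
$\frac{m{\left(z{\left(-8 \right)} \right)}}{F{\left(-28 \right)}} + \frac{1784}{P{\left(-69 \right)}} = \frac{\left(3 \left(-8\right)\right)^{2}}{8 \left(-28\right)} + \frac{1784}{37 \frac{1}{-69}} = \frac{\left(-24\right)^{2}}{-224} + \frac{1784}{37 \left(- \frac{1}{69}\right)} = 576 \left(- \frac{1}{224}\right) + \frac{1784}{- \frac{37}{69}} = - \frac{18}{7} + 1784 \left(- \frac{69}{37}\right) = - \frac{18}{7} - \frac{123096}{37} = - \frac{862338}{259}$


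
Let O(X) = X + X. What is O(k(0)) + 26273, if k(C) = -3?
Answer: 26267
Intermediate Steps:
O(X) = 2*X
O(k(0)) + 26273 = 2*(-3) + 26273 = -6 + 26273 = 26267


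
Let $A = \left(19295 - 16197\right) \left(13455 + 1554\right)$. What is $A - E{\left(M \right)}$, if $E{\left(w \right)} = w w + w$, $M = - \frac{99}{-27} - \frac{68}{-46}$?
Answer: $\frac{221376265682}{4761} \approx 4.6498 \cdot 10^{7}$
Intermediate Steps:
$M = \frac{355}{69}$ ($M = \left(-99\right) \left(- \frac{1}{27}\right) - - \frac{34}{23} = \frac{11}{3} + \frac{34}{23} = \frac{355}{69} \approx 5.1449$)
$A = 46497882$ ($A = 3098 \cdot 15009 = 46497882$)
$E{\left(w \right)} = w + w^{2}$ ($E{\left(w \right)} = w^{2} + w = w + w^{2}$)
$A - E{\left(M \right)} = 46497882 - \frac{355 \left(1 + \frac{355}{69}\right)}{69} = 46497882 - \frac{355}{69} \cdot \frac{424}{69} = 46497882 - \frac{150520}{4761} = \frac{221376265682}{4761}$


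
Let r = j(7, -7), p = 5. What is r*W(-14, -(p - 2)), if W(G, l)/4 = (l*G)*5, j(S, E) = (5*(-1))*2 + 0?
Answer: -8400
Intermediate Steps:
j(S, E) = -10 (j(S, E) = -5*2 + 0 = -10 + 0 = -10)
W(G, l) = 20*G*l (W(G, l) = 4*((l*G)*5) = 4*((G*l)*5) = 4*(5*G*l) = 20*G*l)
r = -10
r*W(-14, -(p - 2)) = -200*(-14)*(-(5 - 2)) = -200*(-14)*(-1*3) = -200*(-14)*(-3) = -10*840 = -8400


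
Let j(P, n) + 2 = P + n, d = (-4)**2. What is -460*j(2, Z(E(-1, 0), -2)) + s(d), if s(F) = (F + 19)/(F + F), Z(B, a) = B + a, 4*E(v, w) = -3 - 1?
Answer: 44195/32 ≈ 1381.1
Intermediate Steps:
E(v, w) = -1 (E(v, w) = (-3 - 1)/4 = (1/4)*(-4) = -1)
d = 16
s(F) = (19 + F)/(2*F) (s(F) = (19 + F)/((2*F)) = (19 + F)*(1/(2*F)) = (19 + F)/(2*F))
j(P, n) = -2 + P + n (j(P, n) = -2 + (P + n) = -2 + P + n)
-460*j(2, Z(E(-1, 0), -2)) + s(d) = -460*(-2 + 2 + (-1 - 2)) + (1/2)*(19 + 16)/16 = -460*(-2 + 2 - 3) + (1/2)*(1/16)*35 = -460*(-3) + 35/32 = 1380 + 35/32 = 44195/32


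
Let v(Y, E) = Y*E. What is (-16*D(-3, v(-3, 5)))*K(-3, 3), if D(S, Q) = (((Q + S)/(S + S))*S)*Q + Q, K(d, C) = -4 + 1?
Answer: 5760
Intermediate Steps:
v(Y, E) = E*Y
K(d, C) = -3
D(S, Q) = Q + Q*(Q/2 + S/2) (D(S, Q) = (((Q + S)/((2*S)))*S)*Q + Q = (((Q + S)*(1/(2*S)))*S)*Q + Q = (((Q + S)/(2*S))*S)*Q + Q = (Q/2 + S/2)*Q + Q = Q*(Q/2 + S/2) + Q = Q + Q*(Q/2 + S/2))
(-16*D(-3, v(-3, 5)))*K(-3, 3) = -8*5*(-3)*(2 + 5*(-3) - 3)*(-3) = -8*(-15)*(2 - 15 - 3)*(-3) = -8*(-15)*(-16)*(-3) = -16*120*(-3) = -1920*(-3) = 5760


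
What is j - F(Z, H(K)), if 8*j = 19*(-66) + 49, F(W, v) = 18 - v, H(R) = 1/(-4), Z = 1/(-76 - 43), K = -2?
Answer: -1351/8 ≈ -168.88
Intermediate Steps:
Z = -1/119 (Z = 1/(-119) = -1/119 ≈ -0.0084034)
H(R) = -¼
j = -1205/8 (j = (19*(-66) + 49)/8 = (-1254 + 49)/8 = (⅛)*(-1205) = -1205/8 ≈ -150.63)
j - F(Z, H(K)) = -1205/8 - (18 - 1*(-¼)) = -1205/8 - (18 + ¼) = -1205/8 - 1*73/4 = -1205/8 - 73/4 = -1351/8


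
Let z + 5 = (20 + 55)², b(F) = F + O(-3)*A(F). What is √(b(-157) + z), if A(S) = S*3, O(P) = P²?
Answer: 6*√34 ≈ 34.986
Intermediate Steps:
A(S) = 3*S
b(F) = 28*F (b(F) = F + (-3)²*(3*F) = F + 9*(3*F) = F + 27*F = 28*F)
z = 5620 (z = -5 + (20 + 55)² = -5 + 75² = -5 + 5625 = 5620)
√(b(-157) + z) = √(28*(-157) + 5620) = √(-4396 + 5620) = √1224 = 6*√34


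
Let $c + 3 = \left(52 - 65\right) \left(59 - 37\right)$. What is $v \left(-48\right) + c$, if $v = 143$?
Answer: $-7153$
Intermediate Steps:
$c = -289$ ($c = -3 + \left(52 - 65\right) \left(59 - 37\right) = -3 - 286 = -289$)
$v \left(-48\right) + c = 143 \left(-48\right) - 289 = -6864 - 289 = -7153$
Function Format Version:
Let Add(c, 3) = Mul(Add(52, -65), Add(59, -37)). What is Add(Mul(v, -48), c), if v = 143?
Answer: -7153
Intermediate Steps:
c = -289 (c = Add(-3, Mul(Add(52, -65), Add(59, -37))) = Add(-3, Mul(-13, 22)) = Add(-3, -286) = -289)
Add(Mul(v, -48), c) = Add(Mul(143, -48), -289) = Add(-6864, -289) = -7153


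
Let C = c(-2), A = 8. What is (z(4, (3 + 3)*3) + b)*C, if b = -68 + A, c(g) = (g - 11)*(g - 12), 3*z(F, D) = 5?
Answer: -31850/3 ≈ -10617.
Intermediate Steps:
z(F, D) = 5/3 (z(F, D) = (1/3)*5 = 5/3)
c(g) = (-12 + g)*(-11 + g) (c(g) = (-11 + g)*(-12 + g) = (-12 + g)*(-11 + g))
C = 182 (C = 132 + (-2)**2 - 23*(-2) = 132 + 4 + 46 = 182)
b = -60 (b = -68 + 8 = -60)
(z(4, (3 + 3)*3) + b)*C = (5/3 - 60)*182 = -175/3*182 = -31850/3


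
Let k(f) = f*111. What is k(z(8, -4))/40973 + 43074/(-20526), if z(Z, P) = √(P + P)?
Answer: -7179/3421 + 222*I*√2/40973 ≈ -2.0985 + 0.0076625*I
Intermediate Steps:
z(Z, P) = √2*√P (z(Z, P) = √(2*P) = √2*√P)
k(f) = 111*f
k(z(8, -4))/40973 + 43074/(-20526) = (111*(√2*√(-4)))/40973 + 43074/(-20526) = (111*(√2*(2*I)))*(1/40973) + 43074*(-1/20526) = (111*(2*I*√2))*(1/40973) - 7179/3421 = (222*I*√2)*(1/40973) - 7179/3421 = 222*I*√2/40973 - 7179/3421 = -7179/3421 + 222*I*√2/40973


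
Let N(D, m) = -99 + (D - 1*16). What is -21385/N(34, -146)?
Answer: 21385/81 ≈ 264.01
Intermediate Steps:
N(D, m) = -115 + D (N(D, m) = -99 + (D - 16) = -99 + (-16 + D) = -115 + D)
-21385/N(34, -146) = -21385/(-115 + 34) = -21385/(-81) = -21385*(-1/81) = 21385/81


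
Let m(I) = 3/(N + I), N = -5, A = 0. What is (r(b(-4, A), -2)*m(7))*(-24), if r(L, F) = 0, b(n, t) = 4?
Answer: 0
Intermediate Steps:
m(I) = 3/(-5 + I)
(r(b(-4, A), -2)*m(7))*(-24) = (0*(3/(-5 + 7)))*(-24) = (0*(3/2))*(-24) = 0*(-24) = 0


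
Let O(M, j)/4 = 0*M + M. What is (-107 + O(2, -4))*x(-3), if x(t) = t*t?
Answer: -891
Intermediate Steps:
x(t) = t²
O(M, j) = 4*M (O(M, j) = 4*(0*M + M) = 4*(0 + M) = 4*M)
(-107 + O(2, -4))*x(-3) = (-107 + 4*2)*(-3)² = (-107 + 8)*9 = -99*9 = -891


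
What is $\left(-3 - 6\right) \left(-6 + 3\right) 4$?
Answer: $108$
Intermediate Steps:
$\left(-3 - 6\right) \left(-6 + 3\right) 4 = \left(-3 - 6\right) \left(-3\right) 4 = \left(-9\right) \left(-3\right) 4 = 27 \cdot 4 = 108$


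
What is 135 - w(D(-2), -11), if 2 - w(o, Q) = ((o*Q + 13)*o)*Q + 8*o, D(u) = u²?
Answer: 1529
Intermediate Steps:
w(o, Q) = 2 - 8*o - Q*o*(13 + Q*o) (w(o, Q) = 2 - (((o*Q + 13)*o)*Q + 8*o) = 2 - (((Q*o + 13)*o)*Q + 8*o) = 2 - (((13 + Q*o)*o)*Q + 8*o) = 2 - ((o*(13 + Q*o))*Q + 8*o) = 2 - (Q*o*(13 + Q*o) + 8*o) = 2 - (8*o + Q*o*(13 + Q*o)) = 2 + (-8*o - Q*o*(13 + Q*o)) = 2 - 8*o - Q*o*(13 + Q*o))
135 - w(D(-2), -11) = 135 - (2 - 8*(-2)² - 1*(-11)²*((-2)²)² - 13*(-11)*(-2)²) = 135 - (2 - 8*4 - 1*121*4² - 13*(-11)*4) = 135 - (2 - 32 - 1*121*16 + 572) = 135 - (2 - 32 - 1936 + 572) = 135 - 1*(-1394) = 135 + 1394 = 1529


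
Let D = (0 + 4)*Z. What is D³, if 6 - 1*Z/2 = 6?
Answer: 0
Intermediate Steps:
Z = 0 (Z = 12 - 2*6 = 12 - 12 = 0)
D = 0 (D = (0 + 4)*0 = 4*0 = 0)
D³ = 0³ = 0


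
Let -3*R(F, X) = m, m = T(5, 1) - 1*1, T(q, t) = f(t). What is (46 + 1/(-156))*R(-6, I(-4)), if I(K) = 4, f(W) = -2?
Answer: 7175/156 ≈ 45.994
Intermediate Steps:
T(q, t) = -2
m = -3 (m = -2 - 1*1 = -2 - 1 = -3)
R(F, X) = 1 (R(F, X) = -1/3*(-3) = 1)
(46 + 1/(-156))*R(-6, I(-4)) = (46 + 1/(-156))*1 = (46 - 1/156)*1 = (7175/156)*1 = 7175/156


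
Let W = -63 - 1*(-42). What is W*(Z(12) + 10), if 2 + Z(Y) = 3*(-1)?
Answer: -105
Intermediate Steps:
Z(Y) = -5 (Z(Y) = -2 + 3*(-1) = -2 - 3 = -5)
W = -21 (W = -63 + 42 = -21)
W*(Z(12) + 10) = -21*(-5 + 10) = -21*5 = -105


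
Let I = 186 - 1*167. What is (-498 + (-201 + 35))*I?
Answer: -12616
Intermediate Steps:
I = 19 (I = 186 - 167 = 19)
(-498 + (-201 + 35))*I = (-498 + (-201 + 35))*19 = (-498 - 166)*19 = -664*19 = -12616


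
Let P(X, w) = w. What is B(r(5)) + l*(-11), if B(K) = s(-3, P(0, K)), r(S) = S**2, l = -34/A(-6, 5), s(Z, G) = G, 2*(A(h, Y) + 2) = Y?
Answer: 773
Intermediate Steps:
A(h, Y) = -2 + Y/2
l = -68 (l = -34/(-2 + (1/2)*5) = -34/(-2 + 5/2) = -34/1/2 = -34*2 = -68)
B(K) = K
B(r(5)) + l*(-11) = 5**2 - 68*(-11) = 25 + 748 = 773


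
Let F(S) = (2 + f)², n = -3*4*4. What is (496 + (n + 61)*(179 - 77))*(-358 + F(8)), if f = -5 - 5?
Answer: -535668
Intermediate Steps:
f = -10
n = -48 (n = -12*4 = -48)
F(S) = 64 (F(S) = (2 - 10)² = (-8)² = 64)
(496 + (n + 61)*(179 - 77))*(-358 + F(8)) = (496 + (-48 + 61)*(179 - 77))*(-358 + 64) = (496 + 13*102)*(-294) = (496 + 1326)*(-294) = 1822*(-294) = -535668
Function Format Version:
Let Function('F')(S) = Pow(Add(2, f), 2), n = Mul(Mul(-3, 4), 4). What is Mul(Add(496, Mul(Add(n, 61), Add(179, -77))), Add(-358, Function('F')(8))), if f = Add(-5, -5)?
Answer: -535668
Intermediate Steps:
f = -10
n = -48 (n = Mul(-12, 4) = -48)
Function('F')(S) = 64 (Function('F')(S) = Pow(Add(2, -10), 2) = Pow(-8, 2) = 64)
Mul(Add(496, Mul(Add(n, 61), Add(179, -77))), Add(-358, Function('F')(8))) = Mul(Add(496, Mul(Add(-48, 61), Add(179, -77))), Add(-358, 64)) = Mul(Add(496, Mul(13, 102)), -294) = Mul(Add(496, 1326), -294) = Mul(1822, -294) = -535668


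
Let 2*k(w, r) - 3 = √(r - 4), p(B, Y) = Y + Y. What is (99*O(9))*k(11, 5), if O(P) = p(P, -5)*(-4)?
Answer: 7920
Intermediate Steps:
p(B, Y) = 2*Y
O(P) = 40 (O(P) = (2*(-5))*(-4) = -10*(-4) = 40)
k(w, r) = 3/2 + √(-4 + r)/2 (k(w, r) = 3/2 + √(r - 4)/2 = 3/2 + √(-4 + r)/2)
(99*O(9))*k(11, 5) = (99*40)*(3/2 + √(-4 + 5)/2) = 3960*(3/2 + √1/2) = 3960*(3/2 + (½)*1) = 3960*(3/2 + ½) = 3960*2 = 7920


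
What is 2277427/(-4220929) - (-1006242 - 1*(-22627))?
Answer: 4151766800908/4220929 ≈ 9.8361e+5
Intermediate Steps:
2277427/(-4220929) - (-1006242 - 1*(-22627)) = 2277427*(-1/4220929) - (-1006242 + 22627) = -2277427/4220929 - 1*(-983615) = -2277427/4220929 + 983615 = 4151766800908/4220929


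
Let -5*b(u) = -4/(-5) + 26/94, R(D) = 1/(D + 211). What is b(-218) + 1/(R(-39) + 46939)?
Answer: -2042395677/9486373075 ≈ -0.21530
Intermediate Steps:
R(D) = 1/(211 + D)
b(u) = -253/1175 (b(u) = -(-4/(-5) + 26/94)/5 = -(-4*(-⅕) + 26*(1/94))/5 = -(⅘ + 13/47)/5 = -⅕*253/235 = -253/1175)
b(-218) + 1/(R(-39) + 46939) = -253/1175 + 1/(1/(211 - 39) + 46939) = -253/1175 + 1/(1/172 + 46939) = -253/1175 + 1/(8073509/172) = -253/1175 + 172/8073509 = -2042395677/9486373075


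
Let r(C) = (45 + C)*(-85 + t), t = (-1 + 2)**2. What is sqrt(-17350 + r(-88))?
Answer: I*sqrt(13738) ≈ 117.21*I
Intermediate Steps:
t = 1 (t = 1**2 = 1)
r(C) = -3780 - 84*C (r(C) = (45 + C)*(-85 + 1) = (45 + C)*(-84) = -3780 - 84*C)
sqrt(-17350 + r(-88)) = sqrt(-17350 + (-3780 - 84*(-88))) = sqrt(-17350 + (-3780 + 7392)) = sqrt(-17350 + 3612) = sqrt(-13738) = I*sqrt(13738)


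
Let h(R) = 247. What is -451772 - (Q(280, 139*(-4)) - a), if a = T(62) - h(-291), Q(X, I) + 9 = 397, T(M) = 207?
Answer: -452200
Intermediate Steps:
Q(X, I) = 388 (Q(X, I) = -9 + 397 = 388)
a = -40 (a = 207 - 1*247 = 207 - 247 = -40)
-451772 - (Q(280, 139*(-4)) - a) = -451772 - (388 - 1*(-40)) = -451772 - (388 + 40) = -451772 - 1*428 = -451772 - 428 = -452200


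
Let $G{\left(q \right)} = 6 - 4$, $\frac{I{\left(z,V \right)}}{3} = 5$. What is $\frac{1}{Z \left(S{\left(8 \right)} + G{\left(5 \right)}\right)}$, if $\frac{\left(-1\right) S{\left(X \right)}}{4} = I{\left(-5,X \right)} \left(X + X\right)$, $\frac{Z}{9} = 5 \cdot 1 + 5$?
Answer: $- \frac{1}{86220} \approx -1.1598 \cdot 10^{-5}$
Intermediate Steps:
$I{\left(z,V \right)} = 15$ ($I{\left(z,V \right)} = 3 \cdot 5 = 15$)
$Z = 90$ ($Z = 9 \left(5 \cdot 1 + 5\right) = 9 \left(5 + 5\right) = 9 \cdot 10 = 90$)
$S{\left(X \right)} = - 120 X$ ($S{\left(X \right)} = - 4 \cdot 15 \left(X + X\right) = - 4 \cdot 15 \cdot 2 X = - 4 \cdot 30 X = - 120 X$)
$G{\left(q \right)} = 2$ ($G{\left(q \right)} = 6 - 4 = 2$)
$\frac{1}{Z \left(S{\left(8 \right)} + G{\left(5 \right)}\right)} = \frac{1}{90 \left(\left(-120\right) 8 + 2\right)} = \frac{1}{90 \left(-960 + 2\right)} = \frac{1}{90 \left(-958\right)} = \frac{1}{-86220} = - \frac{1}{86220}$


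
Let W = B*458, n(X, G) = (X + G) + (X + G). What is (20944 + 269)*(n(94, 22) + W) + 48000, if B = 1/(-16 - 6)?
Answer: 49805799/11 ≈ 4.5278e+6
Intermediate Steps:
B = -1/22 (B = 1/(-22) = -1/22 ≈ -0.045455)
n(X, G) = 2*G + 2*X (n(X, G) = (G + X) + (G + X) = 2*G + 2*X)
W = -229/11 (W = -1/22*458 = -229/11 ≈ -20.818)
(20944 + 269)*(n(94, 22) + W) + 48000 = (20944 + 269)*((2*22 + 2*94) - 229/11) + 48000 = 21213*((44 + 188) - 229/11) + 48000 = 21213*(232 - 229/11) + 48000 = 21213*(2323/11) + 48000 = 49277799/11 + 48000 = 49805799/11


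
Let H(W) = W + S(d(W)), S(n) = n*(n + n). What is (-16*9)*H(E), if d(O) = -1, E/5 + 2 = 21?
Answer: -13968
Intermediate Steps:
E = 95 (E = -10 + 5*21 = -10 + 105 = 95)
S(n) = 2*n² (S(n) = n*(2*n) = 2*n²)
H(W) = 2 + W (H(W) = W + 2*(-1)² = W + 2*1 = W + 2 = 2 + W)
(-16*9)*H(E) = (-16*9)*(2 + 95) = -144*97 = -13968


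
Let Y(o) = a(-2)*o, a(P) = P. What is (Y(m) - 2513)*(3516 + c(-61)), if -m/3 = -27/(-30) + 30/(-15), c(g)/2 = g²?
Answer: -138048884/5 ≈ -2.7610e+7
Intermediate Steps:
c(g) = 2*g²
m = 33/10 (m = -3*(-27/(-30) + 30/(-15)) = -3*(-27*(-1/30) + 30*(-1/15)) = -3*(9/10 - 2) = -3*(-11/10) = 33/10 ≈ 3.3000)
Y(o) = -2*o
(Y(m) - 2513)*(3516 + c(-61)) = (-2*33/10 - 2513)*(3516 + 2*(-61)²) = (-33/5 - 2513)*(3516 + 2*3721) = -12598*(3516 + 7442)/5 = -12598/5*10958 = -138048884/5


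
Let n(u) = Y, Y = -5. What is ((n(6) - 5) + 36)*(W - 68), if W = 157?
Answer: 2314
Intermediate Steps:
n(u) = -5
((n(6) - 5) + 36)*(W - 68) = ((-5 - 5) + 36)*(157 - 68) = (-10 + 36)*89 = 26*89 = 2314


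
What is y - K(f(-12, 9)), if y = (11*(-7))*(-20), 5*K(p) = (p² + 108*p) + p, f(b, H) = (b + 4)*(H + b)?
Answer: 4508/5 ≈ 901.60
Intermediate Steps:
f(b, H) = (4 + b)*(H + b)
K(p) = p²/5 + 109*p/5 (K(p) = ((p² + 108*p) + p)/5 = (p² + 109*p)/5 = p²/5 + 109*p/5)
y = 1540 (y = -77*(-20) = 1540)
y - K(f(-12, 9)) = 1540 - ((-12)² + 4*9 + 4*(-12) + 9*(-12))*(109 + ((-12)² + 4*9 + 4*(-12) + 9*(-12)))/5 = 1540 - (144 + 36 - 48 - 108)*(109 + (144 + 36 - 48 - 108))/5 = 1540 - 24*(109 + 24)/5 = 1540 - 24*133/5 = 1540 - 1*3192/5 = 1540 - 3192/5 = 4508/5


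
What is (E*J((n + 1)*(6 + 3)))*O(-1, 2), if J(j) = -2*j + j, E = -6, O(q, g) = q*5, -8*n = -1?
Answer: -1215/4 ≈ -303.75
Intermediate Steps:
n = ⅛ (n = -⅛*(-1) = ⅛ ≈ 0.12500)
O(q, g) = 5*q
J(j) = -j
(E*J((n + 1)*(6 + 3)))*O(-1, 2) = (-(-6)*(⅛ + 1)*(6 + 3))*(5*(-1)) = -(-6)*(9/8)*9*(-5) = -(-6)*81/8*(-5) = -6*(-81/8)*(-5) = (243/4)*(-5) = -1215/4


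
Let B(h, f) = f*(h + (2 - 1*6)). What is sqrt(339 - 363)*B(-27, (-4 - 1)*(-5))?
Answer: -1550*I*sqrt(6) ≈ -3796.7*I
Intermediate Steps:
B(h, f) = f*(-4 + h) (B(h, f) = f*(h + (2 - 6)) = f*(h - 4) = f*(-4 + h))
sqrt(339 - 363)*B(-27, (-4 - 1)*(-5)) = sqrt(339 - 363)*(((-4 - 1)*(-5))*(-4 - 27)) = sqrt(-24)*(-5*(-5)*(-31)) = (2*I*sqrt(6))*(25*(-31)) = (2*I*sqrt(6))*(-775) = -1550*I*sqrt(6)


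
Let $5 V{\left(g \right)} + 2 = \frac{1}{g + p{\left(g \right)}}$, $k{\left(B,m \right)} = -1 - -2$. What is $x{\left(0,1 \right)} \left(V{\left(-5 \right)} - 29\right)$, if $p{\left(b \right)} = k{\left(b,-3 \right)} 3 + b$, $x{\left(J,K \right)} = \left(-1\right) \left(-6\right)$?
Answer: $- \frac{1236}{7} \approx -176.57$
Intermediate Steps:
$k{\left(B,m \right)} = 1$ ($k{\left(B,m \right)} = -1 + 2 = 1$)
$x{\left(J,K \right)} = 6$
$p{\left(b \right)} = 3 + b$ ($p{\left(b \right)} = 1 \cdot 3 + b = 3 + b$)
$V{\left(g \right)} = - \frac{2}{5} + \frac{1}{5 \left(3 + 2 g\right)}$ ($V{\left(g \right)} = - \frac{2}{5} + \frac{1}{5 \left(g + \left(3 + g\right)\right)} = - \frac{2}{5} + \frac{1}{5 \left(3 + 2 g\right)}$)
$x{\left(0,1 \right)} \left(V{\left(-5 \right)} - 29\right) = 6 \left(\frac{-5 - -20}{5 \left(3 + 2 \left(-5\right)\right)} - 29\right) = 6 \left(\frac{-5 + 20}{5 \left(3 - 10\right)} - 29\right) = 6 \left(\frac{1}{5} \frac{1}{-7} \cdot 15 - 29\right) = 6 \left(\frac{1}{5} \left(- \frac{1}{7}\right) 15 - 29\right) = 6 \left(- \frac{3}{7} - 29\right) = 6 \left(- \frac{206}{7}\right) = - \frac{1236}{7}$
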